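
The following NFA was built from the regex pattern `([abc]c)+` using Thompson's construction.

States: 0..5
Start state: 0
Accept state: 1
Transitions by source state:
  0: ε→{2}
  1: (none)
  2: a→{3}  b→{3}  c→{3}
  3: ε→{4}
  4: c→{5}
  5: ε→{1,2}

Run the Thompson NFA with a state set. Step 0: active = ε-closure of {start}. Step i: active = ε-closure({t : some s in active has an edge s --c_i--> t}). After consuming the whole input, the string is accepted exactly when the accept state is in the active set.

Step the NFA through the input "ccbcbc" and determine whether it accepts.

Answer: ACCEPT

Derivation:
start: ε-closure({0}) = {0,2}
'c' @ 1: {3,4}
'c' @ 2: {1,2,5}  (accept∈set)
'b' @ 3: {3,4}
'c' @ 4: {1,2,5}  (accept∈set)
'b' @ 5: {3,4}
'c' @ 6: {1,2,5}  (accept∈set)
final: {1,2,5}; accept 1 in set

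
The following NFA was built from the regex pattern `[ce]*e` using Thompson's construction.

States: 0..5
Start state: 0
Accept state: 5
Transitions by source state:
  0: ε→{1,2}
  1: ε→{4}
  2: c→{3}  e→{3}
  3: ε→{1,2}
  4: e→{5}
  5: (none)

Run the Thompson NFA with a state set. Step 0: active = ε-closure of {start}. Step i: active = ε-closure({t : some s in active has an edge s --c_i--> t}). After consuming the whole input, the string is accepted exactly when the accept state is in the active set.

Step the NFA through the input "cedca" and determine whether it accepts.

Answer: REJECT

Steps:
S₀ = ε-closure({0}) = {0,1,2,4}
'c' @ 1: {1,2,3,4}
'e' @ 2: {1,2,3,4,5}  (accept∈set)
'd' @ 3: {}  — dead — no transitions
rest 'ca' ignored (set empty)
end set {} — state 5 not in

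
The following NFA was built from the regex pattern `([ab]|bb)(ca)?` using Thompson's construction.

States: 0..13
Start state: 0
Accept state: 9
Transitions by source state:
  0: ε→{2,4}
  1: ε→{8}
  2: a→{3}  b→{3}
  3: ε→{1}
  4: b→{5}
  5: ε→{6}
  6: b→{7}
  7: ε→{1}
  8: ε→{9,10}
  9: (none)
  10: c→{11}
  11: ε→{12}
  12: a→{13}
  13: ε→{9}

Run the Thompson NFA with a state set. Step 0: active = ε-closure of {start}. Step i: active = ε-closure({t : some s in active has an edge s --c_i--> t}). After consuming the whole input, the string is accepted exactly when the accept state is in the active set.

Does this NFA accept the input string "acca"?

Answer: REJECT

Trace:
start: ε-closure({0}) = {0,2,4}
'a' @ 1: {1,3,8,9,10}  (accept∈set)
'c' @ 2: {11,12}
'c' @ 3: {}  — no active states
rest 'a' ignored (set empty)
final: {}; accept 9 not in set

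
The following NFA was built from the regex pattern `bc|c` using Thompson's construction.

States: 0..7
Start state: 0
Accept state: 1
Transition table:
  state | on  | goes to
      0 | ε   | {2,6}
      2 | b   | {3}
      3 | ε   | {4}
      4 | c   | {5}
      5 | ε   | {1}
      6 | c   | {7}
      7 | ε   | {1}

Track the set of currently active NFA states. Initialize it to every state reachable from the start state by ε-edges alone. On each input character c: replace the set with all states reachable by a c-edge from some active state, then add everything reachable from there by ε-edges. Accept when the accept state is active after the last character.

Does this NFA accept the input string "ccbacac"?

Answer: REJECT

Derivation:
initial (ε-close {0}): {0,2,6}
'c' @ 1: {1,7}  [accepting]
'c' @ 2: {}  — dead — no transitions
rest 'bacac' ignored (set empty)
after full input: {}  (accept=1 not in)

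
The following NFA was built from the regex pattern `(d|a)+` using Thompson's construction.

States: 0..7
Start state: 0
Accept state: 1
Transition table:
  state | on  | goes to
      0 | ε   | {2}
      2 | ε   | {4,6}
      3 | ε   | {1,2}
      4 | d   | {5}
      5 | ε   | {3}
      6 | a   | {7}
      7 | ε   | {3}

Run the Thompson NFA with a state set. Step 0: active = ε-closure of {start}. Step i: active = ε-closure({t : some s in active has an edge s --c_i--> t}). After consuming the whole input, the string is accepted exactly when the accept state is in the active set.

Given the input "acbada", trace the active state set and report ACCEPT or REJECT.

S₀ = ε-closure({0}) = {0,2,4,6}
'a' @ 1: {1,2,3,4,6,7}  ✓accept
'c' @ 2: {}  — no active states
rest 'bada' ignored (set empty)
end set {} — state 1 not in

Answer: REJECT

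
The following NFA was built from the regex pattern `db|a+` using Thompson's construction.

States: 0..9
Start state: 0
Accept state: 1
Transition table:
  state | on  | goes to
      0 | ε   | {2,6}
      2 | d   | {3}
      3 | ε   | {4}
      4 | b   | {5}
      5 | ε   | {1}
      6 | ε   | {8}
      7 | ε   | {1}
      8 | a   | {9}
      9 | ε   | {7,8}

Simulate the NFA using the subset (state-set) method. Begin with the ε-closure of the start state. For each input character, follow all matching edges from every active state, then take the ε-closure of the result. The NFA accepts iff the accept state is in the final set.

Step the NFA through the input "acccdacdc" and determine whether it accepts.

Answer: REJECT

Steps:
start: ε-closure({0}) = {0,2,6,8}
'a' @ 1: {1,7,8,9}  (accept∈set)
'c' @ 2: {}  — state set empty
rest 'ccdacdc' ignored (set empty)
after full input: {}  (accept=1 not in)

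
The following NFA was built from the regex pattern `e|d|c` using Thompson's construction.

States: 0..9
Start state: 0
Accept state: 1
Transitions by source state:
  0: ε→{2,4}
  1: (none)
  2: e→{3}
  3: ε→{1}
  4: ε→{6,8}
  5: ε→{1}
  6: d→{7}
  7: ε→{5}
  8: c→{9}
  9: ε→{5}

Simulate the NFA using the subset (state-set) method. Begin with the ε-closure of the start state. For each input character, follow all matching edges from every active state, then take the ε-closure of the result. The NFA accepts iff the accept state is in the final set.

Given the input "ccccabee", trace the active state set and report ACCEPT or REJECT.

start: ε-closure({0}) = {0,2,4,6,8}
'c' @ 1: {1,5,9}  [accepting]
'c' @ 2: {}  — dead — no transitions
rest 'ccabee' ignored (set empty)
after full input: {}  (accept=1 not in)

Answer: REJECT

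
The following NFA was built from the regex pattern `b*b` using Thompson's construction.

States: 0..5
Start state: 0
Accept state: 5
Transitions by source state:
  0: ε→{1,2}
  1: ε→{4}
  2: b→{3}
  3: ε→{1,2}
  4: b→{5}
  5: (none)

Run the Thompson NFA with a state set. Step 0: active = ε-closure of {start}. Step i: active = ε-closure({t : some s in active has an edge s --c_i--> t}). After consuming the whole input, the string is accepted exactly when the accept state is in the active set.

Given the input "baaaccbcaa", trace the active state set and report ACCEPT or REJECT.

initial (ε-close {0}): {0,1,2,4}
'b' @ 1: {1,2,3,4,5}  (accept∈set)
'a' @ 2: {}  — state set empty
rest 'aaccbcaa' ignored (set empty)
end set {} — state 5 not in

Answer: REJECT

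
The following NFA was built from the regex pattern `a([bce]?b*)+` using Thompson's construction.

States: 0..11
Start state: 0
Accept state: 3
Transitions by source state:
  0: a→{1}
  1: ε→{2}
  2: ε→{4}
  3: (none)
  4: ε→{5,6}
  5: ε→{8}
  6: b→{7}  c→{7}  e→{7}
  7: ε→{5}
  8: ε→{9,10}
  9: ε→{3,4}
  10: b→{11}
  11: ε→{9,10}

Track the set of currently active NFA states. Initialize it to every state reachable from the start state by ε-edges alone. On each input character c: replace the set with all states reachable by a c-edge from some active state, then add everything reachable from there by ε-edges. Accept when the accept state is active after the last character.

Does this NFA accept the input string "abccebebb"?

Answer: ACCEPT

Derivation:
start: ε-closure({0}) = {0}
'a' @ 1: {1,2,3,4,5,6,8,9,10}  (accept∈set)
'b' @ 2: {3,4,5,6,7,8,9,10,11}  (accept∈set)
'c' @ 3: {3,4,5,6,7,8,9,10}  (accept∈set)
'c' @ 4: {3,4,5,6,7,8,9,10}  (accept∈set)
'e' @ 5: {3,4,5,6,7,8,9,10}  (accept∈set)
'b' @ 6: {3,4,5,6,7,8,9,10,11}  (accept∈set)
'e' @ 7: {3,4,5,6,7,8,9,10}  (accept∈set)
'b' @ 8: {3,4,5,6,7,8,9,10,11}  (accept∈set)
'b' @ 9: {3,4,5,6,7,8,9,10,11}  (accept∈set)
final: {3,4,5,6,7,8,9,10,11}; accept 3 in set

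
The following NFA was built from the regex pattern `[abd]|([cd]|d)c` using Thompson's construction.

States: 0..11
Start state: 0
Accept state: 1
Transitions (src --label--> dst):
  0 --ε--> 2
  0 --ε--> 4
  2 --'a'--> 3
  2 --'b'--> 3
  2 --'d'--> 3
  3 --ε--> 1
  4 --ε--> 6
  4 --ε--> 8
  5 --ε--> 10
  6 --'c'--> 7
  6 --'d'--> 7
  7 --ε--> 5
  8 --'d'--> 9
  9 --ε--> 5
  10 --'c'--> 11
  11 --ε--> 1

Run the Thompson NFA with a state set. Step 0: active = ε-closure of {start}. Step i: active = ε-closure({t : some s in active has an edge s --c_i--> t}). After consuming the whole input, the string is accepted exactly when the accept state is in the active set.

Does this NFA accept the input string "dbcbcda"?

Answer: REJECT

Derivation:
S₀ = ε-closure({0}) = {0,2,4,6,8}
'd' @ 1: {1,3,5,7,9,10}  (accept∈set)
'b' @ 2: {}  — no active states
rest 'cbcda' ignored (set empty)
after full input: {}  (accept=1 not in)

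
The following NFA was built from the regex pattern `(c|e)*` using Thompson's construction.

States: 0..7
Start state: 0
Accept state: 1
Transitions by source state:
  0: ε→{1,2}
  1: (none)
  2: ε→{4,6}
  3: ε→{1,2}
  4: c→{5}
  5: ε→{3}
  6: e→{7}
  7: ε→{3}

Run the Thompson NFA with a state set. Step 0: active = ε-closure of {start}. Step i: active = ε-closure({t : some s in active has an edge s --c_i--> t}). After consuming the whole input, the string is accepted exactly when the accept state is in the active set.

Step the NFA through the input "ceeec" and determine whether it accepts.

start: ε-closure({0}) = {0,1,2,4,6}
'c' @ 1: {1,2,3,4,5,6}  [accepting]
'e' @ 2: {1,2,3,4,6,7}  [accepting]
'e' @ 3: {1,2,3,4,6,7}  [accepting]
'e' @ 4: {1,2,3,4,6,7}  [accepting]
'c' @ 5: {1,2,3,4,5,6}  [accepting]
final: {1,2,3,4,5,6}; accept 1 in set

Answer: ACCEPT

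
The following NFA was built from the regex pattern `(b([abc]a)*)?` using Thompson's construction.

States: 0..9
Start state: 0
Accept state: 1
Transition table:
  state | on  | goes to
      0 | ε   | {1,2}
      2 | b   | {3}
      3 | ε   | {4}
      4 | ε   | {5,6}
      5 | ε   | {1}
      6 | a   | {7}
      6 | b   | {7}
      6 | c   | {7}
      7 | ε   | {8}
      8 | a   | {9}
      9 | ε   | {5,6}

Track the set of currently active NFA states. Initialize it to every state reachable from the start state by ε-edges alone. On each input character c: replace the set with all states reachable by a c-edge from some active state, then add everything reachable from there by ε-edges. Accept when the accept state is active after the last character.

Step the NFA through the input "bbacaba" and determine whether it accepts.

initial (ε-close {0}): {0,1,2}
'b' @ 1: {1,3,4,5,6}  (accept∈set)
'b' @ 2: {7,8}
'a' @ 3: {1,5,6,9}  (accept∈set)
'c' @ 4: {7,8}
'a' @ 5: {1,5,6,9}  (accept∈set)
'b' @ 6: {7,8}
'a' @ 7: {1,5,6,9}  (accept∈set)
after full input: {1,5,6,9}  (accept=1 in)

Answer: ACCEPT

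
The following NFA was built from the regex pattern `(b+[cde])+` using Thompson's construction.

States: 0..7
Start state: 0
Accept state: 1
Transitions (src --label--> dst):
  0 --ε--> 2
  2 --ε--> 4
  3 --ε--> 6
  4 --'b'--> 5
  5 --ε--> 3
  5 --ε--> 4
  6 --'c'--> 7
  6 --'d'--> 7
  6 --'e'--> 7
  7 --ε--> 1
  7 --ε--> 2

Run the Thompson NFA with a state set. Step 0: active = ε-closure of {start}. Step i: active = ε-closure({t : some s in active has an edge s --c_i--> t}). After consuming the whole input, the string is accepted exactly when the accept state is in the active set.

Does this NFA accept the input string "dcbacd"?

start: ε-closure({0}) = {0,2,4}
'd' @ 1: {}  — state set empty
rest 'cbacd' ignored (set empty)
end set {} — state 1 not in

Answer: REJECT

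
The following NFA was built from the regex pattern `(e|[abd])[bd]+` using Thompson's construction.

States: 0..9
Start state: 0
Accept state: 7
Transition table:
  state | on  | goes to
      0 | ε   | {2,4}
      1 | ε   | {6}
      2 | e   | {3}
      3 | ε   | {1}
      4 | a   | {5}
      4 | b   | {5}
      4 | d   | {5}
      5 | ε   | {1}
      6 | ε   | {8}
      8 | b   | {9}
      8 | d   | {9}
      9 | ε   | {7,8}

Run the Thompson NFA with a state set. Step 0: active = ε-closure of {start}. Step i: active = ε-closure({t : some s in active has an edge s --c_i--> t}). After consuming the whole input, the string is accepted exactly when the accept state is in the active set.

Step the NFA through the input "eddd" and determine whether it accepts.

Answer: ACCEPT

Derivation:
S₀ = ε-closure({0}) = {0,2,4}
'e' @ 1: {1,3,6,8}
'd' @ 2: {7,8,9}  ✓accept
'd' @ 3: {7,8,9}  ✓accept
'd' @ 4: {7,8,9}  ✓accept
end set {7,8,9} — state 7 in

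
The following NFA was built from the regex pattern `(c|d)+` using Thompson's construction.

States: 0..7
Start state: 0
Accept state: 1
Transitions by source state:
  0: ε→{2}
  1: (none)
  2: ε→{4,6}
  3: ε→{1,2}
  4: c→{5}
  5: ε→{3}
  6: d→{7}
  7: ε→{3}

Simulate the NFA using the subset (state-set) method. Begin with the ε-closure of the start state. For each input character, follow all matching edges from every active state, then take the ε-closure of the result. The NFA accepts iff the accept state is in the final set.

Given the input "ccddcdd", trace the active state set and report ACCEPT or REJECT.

Answer: ACCEPT

Trace:
start: ε-closure({0}) = {0,2,4,6}
'c' @ 1: {1,2,3,4,5,6}  (accept∈set)
'c' @ 2: {1,2,3,4,5,6}  (accept∈set)
'd' @ 3: {1,2,3,4,6,7}  (accept∈set)
'd' @ 4: {1,2,3,4,6,7}  (accept∈set)
'c' @ 5: {1,2,3,4,5,6}  (accept∈set)
'd' @ 6: {1,2,3,4,6,7}  (accept∈set)
'd' @ 7: {1,2,3,4,6,7}  (accept∈set)
after full input: {1,2,3,4,6,7}  (accept=1 in)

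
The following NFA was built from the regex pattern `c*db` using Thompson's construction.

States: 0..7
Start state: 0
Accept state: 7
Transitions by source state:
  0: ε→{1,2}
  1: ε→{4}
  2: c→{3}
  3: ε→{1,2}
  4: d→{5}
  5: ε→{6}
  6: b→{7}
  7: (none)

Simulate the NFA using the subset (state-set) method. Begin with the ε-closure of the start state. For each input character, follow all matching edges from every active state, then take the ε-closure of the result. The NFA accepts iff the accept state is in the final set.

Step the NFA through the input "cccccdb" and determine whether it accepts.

initial (ε-close {0}): {0,1,2,4}
'c' @ 1: {1,2,3,4}
'c' @ 2: {1,2,3,4}
'c' @ 3: {1,2,3,4}
'c' @ 4: {1,2,3,4}
'c' @ 5: {1,2,3,4}
'd' @ 6: {5,6}
'b' @ 7: {7}  ✓accept
final: {7}; accept 7 in set

Answer: ACCEPT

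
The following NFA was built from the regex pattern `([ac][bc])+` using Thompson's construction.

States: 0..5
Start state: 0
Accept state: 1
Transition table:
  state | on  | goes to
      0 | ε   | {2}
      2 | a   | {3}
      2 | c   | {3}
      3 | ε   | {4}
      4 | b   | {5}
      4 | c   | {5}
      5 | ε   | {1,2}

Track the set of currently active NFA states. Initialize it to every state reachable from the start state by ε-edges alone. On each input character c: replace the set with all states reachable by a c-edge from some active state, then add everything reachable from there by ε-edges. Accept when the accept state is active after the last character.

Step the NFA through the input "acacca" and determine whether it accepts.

Answer: REJECT

Trace:
initial (ε-close {0}): {0,2}
'a' @ 1: {3,4}
'c' @ 2: {1,2,5}  ✓accept
'a' @ 3: {3,4}
'c' @ 4: {1,2,5}  ✓accept
'c' @ 5: {3,4}
'a' @ 6: {}  — state set empty
final: {}; accept 1 not in set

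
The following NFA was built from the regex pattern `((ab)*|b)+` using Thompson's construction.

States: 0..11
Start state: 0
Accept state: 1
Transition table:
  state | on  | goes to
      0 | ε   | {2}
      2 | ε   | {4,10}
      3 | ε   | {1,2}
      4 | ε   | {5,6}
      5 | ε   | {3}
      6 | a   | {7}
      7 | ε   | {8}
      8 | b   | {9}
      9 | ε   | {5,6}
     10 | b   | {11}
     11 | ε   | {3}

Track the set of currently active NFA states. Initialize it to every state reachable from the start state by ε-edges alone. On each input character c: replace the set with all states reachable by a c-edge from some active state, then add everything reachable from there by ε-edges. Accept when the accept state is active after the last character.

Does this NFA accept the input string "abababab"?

initial (ε-close {0}): {0,1,2,3,4,5,6,10}
'a' @ 1: {7,8}
'b' @ 2: {1,2,3,4,5,6,9,10}  ✓accept
'a' @ 3: {7,8}
'b' @ 4: {1,2,3,4,5,6,9,10}  ✓accept
'a' @ 5: {7,8}
'b' @ 6: {1,2,3,4,5,6,9,10}  ✓accept
'a' @ 7: {7,8}
'b' @ 8: {1,2,3,4,5,6,9,10}  ✓accept
end set {1,2,3,4,5,6,9,10} — state 1 in

Answer: ACCEPT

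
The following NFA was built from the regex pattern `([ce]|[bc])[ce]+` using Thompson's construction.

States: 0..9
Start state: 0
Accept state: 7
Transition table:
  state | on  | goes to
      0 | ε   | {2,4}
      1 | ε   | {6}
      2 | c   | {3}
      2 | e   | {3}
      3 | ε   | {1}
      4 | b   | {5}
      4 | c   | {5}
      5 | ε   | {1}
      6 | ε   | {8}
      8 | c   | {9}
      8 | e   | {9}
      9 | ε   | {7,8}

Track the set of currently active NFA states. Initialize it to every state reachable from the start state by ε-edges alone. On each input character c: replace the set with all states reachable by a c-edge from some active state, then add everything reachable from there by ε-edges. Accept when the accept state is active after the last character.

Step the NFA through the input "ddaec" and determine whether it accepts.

Answer: REJECT

Derivation:
S₀ = ε-closure({0}) = {0,2,4}
'd' @ 1: {}  — state set empty
rest 'daec' ignored (set empty)
after full input: {}  (accept=7 not in)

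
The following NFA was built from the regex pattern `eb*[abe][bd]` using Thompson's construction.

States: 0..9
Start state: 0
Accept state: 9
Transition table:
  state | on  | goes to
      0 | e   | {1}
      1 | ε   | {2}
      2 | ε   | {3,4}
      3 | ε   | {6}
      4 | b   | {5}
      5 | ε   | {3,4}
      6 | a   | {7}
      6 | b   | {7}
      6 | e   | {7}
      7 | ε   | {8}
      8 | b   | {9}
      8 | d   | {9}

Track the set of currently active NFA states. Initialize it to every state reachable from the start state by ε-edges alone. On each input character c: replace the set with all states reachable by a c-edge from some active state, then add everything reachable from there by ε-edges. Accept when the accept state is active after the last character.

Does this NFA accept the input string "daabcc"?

S₀ = ε-closure({0}) = {0}
'd' @ 1: {}  — no active states
rest 'aabcc' ignored (set empty)
end set {} — state 9 not in

Answer: REJECT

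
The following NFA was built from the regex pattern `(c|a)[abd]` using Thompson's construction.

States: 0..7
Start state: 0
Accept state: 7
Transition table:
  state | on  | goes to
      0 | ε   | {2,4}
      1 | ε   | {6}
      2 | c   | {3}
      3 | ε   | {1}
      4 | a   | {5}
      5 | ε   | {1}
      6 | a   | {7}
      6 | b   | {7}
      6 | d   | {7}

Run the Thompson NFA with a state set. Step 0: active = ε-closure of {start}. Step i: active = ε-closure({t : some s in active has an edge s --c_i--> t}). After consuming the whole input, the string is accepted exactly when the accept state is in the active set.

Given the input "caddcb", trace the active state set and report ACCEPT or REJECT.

initial (ε-close {0}): {0,2,4}
'c' @ 1: {1,3,6}
'a' @ 2: {7}  (accept∈set)
'd' @ 3: {}  — dead — no transitions
rest 'dcb' ignored (set empty)
after full input: {}  (accept=7 not in)

Answer: REJECT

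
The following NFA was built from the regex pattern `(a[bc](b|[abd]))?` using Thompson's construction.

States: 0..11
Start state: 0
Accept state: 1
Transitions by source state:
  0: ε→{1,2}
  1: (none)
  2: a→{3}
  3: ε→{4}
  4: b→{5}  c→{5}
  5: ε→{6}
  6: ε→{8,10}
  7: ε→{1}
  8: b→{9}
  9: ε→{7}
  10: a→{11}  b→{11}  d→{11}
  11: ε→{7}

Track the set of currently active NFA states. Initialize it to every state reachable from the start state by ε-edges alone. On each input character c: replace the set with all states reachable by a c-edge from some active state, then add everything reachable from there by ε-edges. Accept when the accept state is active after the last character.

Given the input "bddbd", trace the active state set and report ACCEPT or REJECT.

Answer: REJECT

Steps:
start: ε-closure({0}) = {0,1,2}
'b' @ 1: {}  — dead — no transitions
rest 'ddbd' ignored (set empty)
after full input: {}  (accept=1 not in)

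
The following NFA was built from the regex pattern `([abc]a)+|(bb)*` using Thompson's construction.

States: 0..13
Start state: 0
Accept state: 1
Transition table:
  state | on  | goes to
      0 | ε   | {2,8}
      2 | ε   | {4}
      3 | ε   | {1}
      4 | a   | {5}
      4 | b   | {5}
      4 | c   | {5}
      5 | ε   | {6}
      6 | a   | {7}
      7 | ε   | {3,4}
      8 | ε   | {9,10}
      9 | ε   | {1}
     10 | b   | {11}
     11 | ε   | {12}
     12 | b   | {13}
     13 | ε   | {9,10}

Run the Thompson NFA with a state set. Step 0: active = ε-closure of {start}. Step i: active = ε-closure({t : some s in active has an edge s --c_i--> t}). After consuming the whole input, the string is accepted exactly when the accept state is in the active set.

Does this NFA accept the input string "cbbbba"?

S₀ = ε-closure({0}) = {0,1,2,4,8,9,10}
'c' @ 1: {5,6}
'b' @ 2: {}  — dead — no transitions
rest 'bbba' ignored (set empty)
after full input: {}  (accept=1 not in)

Answer: REJECT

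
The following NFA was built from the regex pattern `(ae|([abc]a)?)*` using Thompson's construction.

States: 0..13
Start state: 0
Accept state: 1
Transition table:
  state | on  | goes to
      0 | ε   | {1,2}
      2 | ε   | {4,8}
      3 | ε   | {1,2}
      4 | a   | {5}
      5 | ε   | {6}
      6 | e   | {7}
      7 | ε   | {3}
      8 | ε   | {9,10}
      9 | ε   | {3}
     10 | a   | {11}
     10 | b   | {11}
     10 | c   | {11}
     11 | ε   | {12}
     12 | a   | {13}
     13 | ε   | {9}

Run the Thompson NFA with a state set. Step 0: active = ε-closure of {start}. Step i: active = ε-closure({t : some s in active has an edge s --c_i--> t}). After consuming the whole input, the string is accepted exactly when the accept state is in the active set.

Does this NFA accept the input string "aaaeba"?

Answer: ACCEPT

Steps:
start: ε-closure({0}) = {0,1,2,3,4,8,9,10}
'a' @ 1: {5,6,11,12}
'a' @ 2: {1,2,3,4,8,9,10,13}  ✓accept
'a' @ 3: {5,6,11,12}
'e' @ 4: {1,2,3,4,7,8,9,10}  ✓accept
'b' @ 5: {11,12}
'a' @ 6: {1,2,3,4,8,9,10,13}  ✓accept
final: {1,2,3,4,8,9,10,13}; accept 1 in set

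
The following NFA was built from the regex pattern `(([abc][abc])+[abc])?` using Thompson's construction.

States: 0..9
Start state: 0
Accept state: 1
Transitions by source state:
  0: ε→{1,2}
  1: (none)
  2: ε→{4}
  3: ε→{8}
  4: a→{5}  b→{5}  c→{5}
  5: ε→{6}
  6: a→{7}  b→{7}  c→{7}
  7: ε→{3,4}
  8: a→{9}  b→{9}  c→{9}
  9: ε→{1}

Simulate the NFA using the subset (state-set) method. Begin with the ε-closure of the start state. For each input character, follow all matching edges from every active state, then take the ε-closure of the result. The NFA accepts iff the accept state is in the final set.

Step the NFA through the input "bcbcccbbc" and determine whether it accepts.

S₀ = ε-closure({0}) = {0,1,2,4}
'b' @ 1: {5,6}
'c' @ 2: {3,4,7,8}
'b' @ 3: {1,5,6,9}  ✓accept
'c' @ 4: {3,4,7,8}
'c' @ 5: {1,5,6,9}  ✓accept
'c' @ 6: {3,4,7,8}
'b' @ 7: {1,5,6,9}  ✓accept
'b' @ 8: {3,4,7,8}
'c' @ 9: {1,5,6,9}  ✓accept
after full input: {1,5,6,9}  (accept=1 in)

Answer: ACCEPT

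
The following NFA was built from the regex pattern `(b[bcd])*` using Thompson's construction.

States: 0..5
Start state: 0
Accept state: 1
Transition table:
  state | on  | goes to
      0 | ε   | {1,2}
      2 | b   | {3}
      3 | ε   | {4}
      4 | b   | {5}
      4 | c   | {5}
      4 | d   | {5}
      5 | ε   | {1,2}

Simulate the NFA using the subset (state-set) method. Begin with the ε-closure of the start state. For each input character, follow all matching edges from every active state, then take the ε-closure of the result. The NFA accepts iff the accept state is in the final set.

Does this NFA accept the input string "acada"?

S₀ = ε-closure({0}) = {0,1,2}
'a' @ 1: {}  — dead — no transitions
rest 'cada' ignored (set empty)
after full input: {}  (accept=1 not in)

Answer: REJECT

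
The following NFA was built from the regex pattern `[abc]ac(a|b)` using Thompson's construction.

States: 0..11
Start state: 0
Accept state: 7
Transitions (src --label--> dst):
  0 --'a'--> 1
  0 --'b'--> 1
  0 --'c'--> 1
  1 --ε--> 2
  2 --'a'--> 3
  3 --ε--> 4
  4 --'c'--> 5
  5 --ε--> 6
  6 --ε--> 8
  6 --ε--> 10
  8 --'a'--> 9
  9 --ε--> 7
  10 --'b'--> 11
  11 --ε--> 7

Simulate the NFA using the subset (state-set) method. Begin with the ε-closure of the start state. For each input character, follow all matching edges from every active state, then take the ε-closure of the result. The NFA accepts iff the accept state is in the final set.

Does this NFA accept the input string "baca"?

start: ε-closure({0}) = {0}
'b' @ 1: {1,2}
'a' @ 2: {3,4}
'c' @ 3: {5,6,8,10}
'a' @ 4: {7,9}  [accepting]
after full input: {7,9}  (accept=7 in)

Answer: ACCEPT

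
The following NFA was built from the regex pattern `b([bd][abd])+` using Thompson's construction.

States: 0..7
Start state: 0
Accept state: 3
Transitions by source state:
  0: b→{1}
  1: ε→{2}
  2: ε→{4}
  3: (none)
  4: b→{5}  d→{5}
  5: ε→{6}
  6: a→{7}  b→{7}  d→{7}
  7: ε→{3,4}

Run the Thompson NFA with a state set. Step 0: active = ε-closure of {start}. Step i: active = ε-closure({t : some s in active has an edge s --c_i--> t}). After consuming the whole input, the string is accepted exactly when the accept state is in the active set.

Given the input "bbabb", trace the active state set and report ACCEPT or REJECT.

initial (ε-close {0}): {0}
'b' @ 1: {1,2,4}
'b' @ 2: {5,6}
'a' @ 3: {3,4,7}  [accepting]
'b' @ 4: {5,6}
'b' @ 5: {3,4,7}  [accepting]
end set {3,4,7} — state 3 in

Answer: ACCEPT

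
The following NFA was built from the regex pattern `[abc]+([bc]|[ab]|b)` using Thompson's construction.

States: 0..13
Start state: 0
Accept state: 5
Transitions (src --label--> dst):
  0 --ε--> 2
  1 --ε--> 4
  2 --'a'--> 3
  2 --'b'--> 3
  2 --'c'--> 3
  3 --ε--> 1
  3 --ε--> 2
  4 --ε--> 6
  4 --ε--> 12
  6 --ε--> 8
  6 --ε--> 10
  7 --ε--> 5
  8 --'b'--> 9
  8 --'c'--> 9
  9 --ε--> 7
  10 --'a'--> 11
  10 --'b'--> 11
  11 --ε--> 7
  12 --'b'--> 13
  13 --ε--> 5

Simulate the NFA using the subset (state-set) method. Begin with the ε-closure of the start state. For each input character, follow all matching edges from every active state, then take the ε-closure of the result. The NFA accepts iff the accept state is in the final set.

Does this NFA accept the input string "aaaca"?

initial (ε-close {0}): {0,2}
'a' @ 1: {1,2,3,4,6,8,10,12}
'a' @ 2: {1,2,3,4,5,6,7,8,10,11,12}  [accepting]
'a' @ 3: {1,2,3,4,5,6,7,8,10,11,12}  [accepting]
'c' @ 4: {1,2,3,4,5,6,7,8,9,10,12}  [accepting]
'a' @ 5: {1,2,3,4,5,6,7,8,10,11,12}  [accepting]
final: {1,2,3,4,5,6,7,8,10,11,12}; accept 5 in set

Answer: ACCEPT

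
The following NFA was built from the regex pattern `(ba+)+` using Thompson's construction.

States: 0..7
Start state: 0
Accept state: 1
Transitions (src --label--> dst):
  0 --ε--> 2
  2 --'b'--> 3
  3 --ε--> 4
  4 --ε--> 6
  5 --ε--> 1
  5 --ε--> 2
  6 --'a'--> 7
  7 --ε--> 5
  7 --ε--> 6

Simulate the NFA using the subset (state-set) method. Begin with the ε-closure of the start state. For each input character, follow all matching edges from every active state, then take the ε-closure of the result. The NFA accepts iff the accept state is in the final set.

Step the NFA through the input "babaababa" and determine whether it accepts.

Answer: ACCEPT

Trace:
start: ε-closure({0}) = {0,2}
'b' @ 1: {3,4,6}
'a' @ 2: {1,2,5,6,7}  [accepting]
'b' @ 3: {3,4,6}
'a' @ 4: {1,2,5,6,7}  [accepting]
'a' @ 5: {1,2,5,6,7}  [accepting]
'b' @ 6: {3,4,6}
'a' @ 7: {1,2,5,6,7}  [accepting]
'b' @ 8: {3,4,6}
'a' @ 9: {1,2,5,6,7}  [accepting]
end set {1,2,5,6,7} — state 1 in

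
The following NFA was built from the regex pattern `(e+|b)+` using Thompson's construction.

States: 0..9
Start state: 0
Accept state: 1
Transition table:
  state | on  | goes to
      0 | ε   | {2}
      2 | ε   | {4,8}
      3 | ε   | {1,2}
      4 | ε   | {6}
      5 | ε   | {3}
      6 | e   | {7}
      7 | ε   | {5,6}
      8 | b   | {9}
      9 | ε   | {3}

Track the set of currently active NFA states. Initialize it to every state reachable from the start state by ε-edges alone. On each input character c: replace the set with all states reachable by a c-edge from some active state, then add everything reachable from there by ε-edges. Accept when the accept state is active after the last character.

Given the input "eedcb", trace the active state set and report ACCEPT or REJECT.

S₀ = ε-closure({0}) = {0,2,4,6,8}
'e' @ 1: {1,2,3,4,5,6,7,8}  ✓accept
'e' @ 2: {1,2,3,4,5,6,7,8}  ✓accept
'd' @ 3: {}  — dead — no transitions
rest 'cb' ignored (set empty)
end set {} — state 1 not in

Answer: REJECT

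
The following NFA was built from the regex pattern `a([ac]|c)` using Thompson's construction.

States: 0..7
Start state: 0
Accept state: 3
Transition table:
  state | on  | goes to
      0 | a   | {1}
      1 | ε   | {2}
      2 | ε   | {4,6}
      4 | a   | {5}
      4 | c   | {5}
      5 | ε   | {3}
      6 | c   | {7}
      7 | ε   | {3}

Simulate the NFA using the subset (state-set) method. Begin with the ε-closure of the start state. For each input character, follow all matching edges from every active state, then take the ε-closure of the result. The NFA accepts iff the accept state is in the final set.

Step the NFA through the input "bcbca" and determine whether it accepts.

S₀ = ε-closure({0}) = {0}
'b' @ 1: {}  — state set empty
rest 'cbca' ignored (set empty)
end set {} — state 3 not in

Answer: REJECT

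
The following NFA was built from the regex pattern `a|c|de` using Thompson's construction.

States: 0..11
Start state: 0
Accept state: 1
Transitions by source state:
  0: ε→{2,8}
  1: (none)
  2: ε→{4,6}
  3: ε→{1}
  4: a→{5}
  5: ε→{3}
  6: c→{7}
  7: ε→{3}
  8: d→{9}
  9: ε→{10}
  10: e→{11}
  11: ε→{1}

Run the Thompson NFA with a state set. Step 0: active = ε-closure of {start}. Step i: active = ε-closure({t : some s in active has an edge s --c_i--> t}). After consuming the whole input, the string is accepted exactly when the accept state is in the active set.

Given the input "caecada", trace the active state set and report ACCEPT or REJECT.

start: ε-closure({0}) = {0,2,4,6,8}
'c' @ 1: {1,3,7}  ✓accept
'a' @ 2: {}  — state set empty
rest 'ecada' ignored (set empty)
after full input: {}  (accept=1 not in)

Answer: REJECT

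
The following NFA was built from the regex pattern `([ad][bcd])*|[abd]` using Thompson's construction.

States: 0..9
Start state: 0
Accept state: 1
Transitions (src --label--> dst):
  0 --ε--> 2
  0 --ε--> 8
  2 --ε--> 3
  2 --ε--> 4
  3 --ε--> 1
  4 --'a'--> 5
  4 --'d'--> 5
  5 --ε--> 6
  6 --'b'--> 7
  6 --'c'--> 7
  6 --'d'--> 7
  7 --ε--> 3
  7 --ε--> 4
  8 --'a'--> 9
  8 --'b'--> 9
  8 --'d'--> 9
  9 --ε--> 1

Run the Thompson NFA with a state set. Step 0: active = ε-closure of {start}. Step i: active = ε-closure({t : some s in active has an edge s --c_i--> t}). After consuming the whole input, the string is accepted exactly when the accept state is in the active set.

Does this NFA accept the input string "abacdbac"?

initial (ε-close {0}): {0,1,2,3,4,8}
'a' @ 1: {1,5,6,9}  (accept∈set)
'b' @ 2: {1,3,4,7}  (accept∈set)
'a' @ 3: {5,6}
'c' @ 4: {1,3,4,7}  (accept∈set)
'd' @ 5: {5,6}
'b' @ 6: {1,3,4,7}  (accept∈set)
'a' @ 7: {5,6}
'c' @ 8: {1,3,4,7}  (accept∈set)
end set {1,3,4,7} — state 1 in

Answer: ACCEPT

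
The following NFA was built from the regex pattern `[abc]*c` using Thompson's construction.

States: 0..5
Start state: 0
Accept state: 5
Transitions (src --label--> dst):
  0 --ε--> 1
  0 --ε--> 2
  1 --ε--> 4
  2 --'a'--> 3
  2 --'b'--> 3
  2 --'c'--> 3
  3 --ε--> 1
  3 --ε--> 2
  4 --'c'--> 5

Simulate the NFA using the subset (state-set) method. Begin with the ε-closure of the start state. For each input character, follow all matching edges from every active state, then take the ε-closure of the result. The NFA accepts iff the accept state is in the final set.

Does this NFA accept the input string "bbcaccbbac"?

initial (ε-close {0}): {0,1,2,4}
'b' @ 1: {1,2,3,4}
'b' @ 2: {1,2,3,4}
'c' @ 3: {1,2,3,4,5}  (accept∈set)
'a' @ 4: {1,2,3,4}
'c' @ 5: {1,2,3,4,5}  (accept∈set)
'c' @ 6: {1,2,3,4,5}  (accept∈set)
'b' @ 7: {1,2,3,4}
'b' @ 8: {1,2,3,4}
'a' @ 9: {1,2,3,4}
'c' @ 10: {1,2,3,4,5}  (accept∈set)
end set {1,2,3,4,5} — state 5 in

Answer: ACCEPT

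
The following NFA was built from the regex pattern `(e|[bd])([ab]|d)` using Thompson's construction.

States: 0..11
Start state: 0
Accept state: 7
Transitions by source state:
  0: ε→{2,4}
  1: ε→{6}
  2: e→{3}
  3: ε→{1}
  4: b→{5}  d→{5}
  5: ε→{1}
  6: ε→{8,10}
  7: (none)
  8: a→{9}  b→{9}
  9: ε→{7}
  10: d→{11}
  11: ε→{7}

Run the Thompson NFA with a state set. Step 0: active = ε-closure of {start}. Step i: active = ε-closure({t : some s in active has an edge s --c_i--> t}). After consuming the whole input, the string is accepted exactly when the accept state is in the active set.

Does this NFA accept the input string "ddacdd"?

initial (ε-close {0}): {0,2,4}
'd' @ 1: {1,5,6,8,10}
'd' @ 2: {7,11}  (accept∈set)
'a' @ 3: {}  — no active states
rest 'cdd' ignored (set empty)
after full input: {}  (accept=7 not in)

Answer: REJECT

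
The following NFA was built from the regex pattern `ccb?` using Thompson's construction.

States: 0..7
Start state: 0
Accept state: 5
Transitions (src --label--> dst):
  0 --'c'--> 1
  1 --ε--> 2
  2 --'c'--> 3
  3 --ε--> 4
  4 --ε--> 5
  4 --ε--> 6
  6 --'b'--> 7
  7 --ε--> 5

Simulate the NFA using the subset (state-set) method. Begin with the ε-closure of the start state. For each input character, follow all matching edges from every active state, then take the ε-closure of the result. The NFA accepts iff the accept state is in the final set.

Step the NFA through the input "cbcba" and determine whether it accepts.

Answer: REJECT

Steps:
S₀ = ε-closure({0}) = {0}
'c' @ 1: {1,2}
'b' @ 2: {}  — state set empty
rest 'cba' ignored (set empty)
final: {}; accept 5 not in set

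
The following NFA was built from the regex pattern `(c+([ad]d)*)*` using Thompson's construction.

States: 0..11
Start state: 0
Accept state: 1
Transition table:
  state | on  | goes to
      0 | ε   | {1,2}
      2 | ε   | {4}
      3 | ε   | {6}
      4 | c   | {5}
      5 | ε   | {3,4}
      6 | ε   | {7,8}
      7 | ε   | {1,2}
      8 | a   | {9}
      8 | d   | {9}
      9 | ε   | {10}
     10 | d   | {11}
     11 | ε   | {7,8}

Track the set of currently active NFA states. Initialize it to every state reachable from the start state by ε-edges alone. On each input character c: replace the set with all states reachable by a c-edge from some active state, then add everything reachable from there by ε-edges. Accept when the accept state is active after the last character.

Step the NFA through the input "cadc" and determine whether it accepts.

Answer: ACCEPT

Derivation:
S₀ = ε-closure({0}) = {0,1,2,4}
'c' @ 1: {1,2,3,4,5,6,7,8}  ✓accept
'a' @ 2: {9,10}
'd' @ 3: {1,2,4,7,8,11}  ✓accept
'c' @ 4: {1,2,3,4,5,6,7,8}  ✓accept
end set {1,2,3,4,5,6,7,8} — state 1 in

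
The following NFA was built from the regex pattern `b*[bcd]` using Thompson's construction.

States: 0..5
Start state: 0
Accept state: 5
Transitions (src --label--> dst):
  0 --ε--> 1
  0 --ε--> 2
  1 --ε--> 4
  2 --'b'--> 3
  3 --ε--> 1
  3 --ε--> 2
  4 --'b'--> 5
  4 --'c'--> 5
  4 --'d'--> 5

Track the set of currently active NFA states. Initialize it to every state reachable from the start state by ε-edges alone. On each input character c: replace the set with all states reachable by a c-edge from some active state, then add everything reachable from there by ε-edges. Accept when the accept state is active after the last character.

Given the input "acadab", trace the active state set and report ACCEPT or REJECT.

Answer: REJECT

Derivation:
start: ε-closure({0}) = {0,1,2,4}
'a' @ 1: {}  — dead — no transitions
rest 'cadab' ignored (set empty)
end set {} — state 5 not in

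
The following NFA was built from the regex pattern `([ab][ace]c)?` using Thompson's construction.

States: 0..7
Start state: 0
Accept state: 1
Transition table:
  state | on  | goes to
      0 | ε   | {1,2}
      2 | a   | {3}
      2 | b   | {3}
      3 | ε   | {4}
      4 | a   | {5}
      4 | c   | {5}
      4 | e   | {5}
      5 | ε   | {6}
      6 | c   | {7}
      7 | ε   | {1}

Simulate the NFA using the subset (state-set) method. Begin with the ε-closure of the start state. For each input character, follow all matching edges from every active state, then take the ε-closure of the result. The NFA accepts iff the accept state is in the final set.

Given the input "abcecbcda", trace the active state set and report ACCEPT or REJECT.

S₀ = ε-closure({0}) = {0,1,2}
'a' @ 1: {3,4}
'b' @ 2: {}  — state set empty
rest 'cecbcda' ignored (set empty)
after full input: {}  (accept=1 not in)

Answer: REJECT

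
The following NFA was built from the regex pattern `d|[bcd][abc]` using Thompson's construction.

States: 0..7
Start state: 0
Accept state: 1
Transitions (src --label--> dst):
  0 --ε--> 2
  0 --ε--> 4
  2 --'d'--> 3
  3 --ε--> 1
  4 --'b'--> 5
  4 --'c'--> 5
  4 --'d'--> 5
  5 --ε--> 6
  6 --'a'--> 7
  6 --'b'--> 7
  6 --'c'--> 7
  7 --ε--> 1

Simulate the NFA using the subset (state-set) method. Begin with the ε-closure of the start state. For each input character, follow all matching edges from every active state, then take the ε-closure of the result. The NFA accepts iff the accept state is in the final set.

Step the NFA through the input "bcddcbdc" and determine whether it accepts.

Answer: REJECT

Trace:
initial (ε-close {0}): {0,2,4}
'b' @ 1: {5,6}
'c' @ 2: {1,7}  ✓accept
'd' @ 3: {}  — no active states
rest 'dcbdc' ignored (set empty)
after full input: {}  (accept=1 not in)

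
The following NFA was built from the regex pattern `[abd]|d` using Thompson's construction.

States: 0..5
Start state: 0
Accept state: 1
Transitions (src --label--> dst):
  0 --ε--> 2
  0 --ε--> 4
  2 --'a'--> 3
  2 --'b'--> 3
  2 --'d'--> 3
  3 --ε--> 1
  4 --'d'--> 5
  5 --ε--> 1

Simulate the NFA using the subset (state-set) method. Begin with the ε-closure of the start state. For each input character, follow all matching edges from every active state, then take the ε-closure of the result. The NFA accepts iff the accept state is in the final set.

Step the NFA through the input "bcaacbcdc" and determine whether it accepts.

start: ε-closure({0}) = {0,2,4}
'b' @ 1: {1,3}  [accepting]
'c' @ 2: {}  — state set empty
rest 'aacbcdc' ignored (set empty)
final: {}; accept 1 not in set

Answer: REJECT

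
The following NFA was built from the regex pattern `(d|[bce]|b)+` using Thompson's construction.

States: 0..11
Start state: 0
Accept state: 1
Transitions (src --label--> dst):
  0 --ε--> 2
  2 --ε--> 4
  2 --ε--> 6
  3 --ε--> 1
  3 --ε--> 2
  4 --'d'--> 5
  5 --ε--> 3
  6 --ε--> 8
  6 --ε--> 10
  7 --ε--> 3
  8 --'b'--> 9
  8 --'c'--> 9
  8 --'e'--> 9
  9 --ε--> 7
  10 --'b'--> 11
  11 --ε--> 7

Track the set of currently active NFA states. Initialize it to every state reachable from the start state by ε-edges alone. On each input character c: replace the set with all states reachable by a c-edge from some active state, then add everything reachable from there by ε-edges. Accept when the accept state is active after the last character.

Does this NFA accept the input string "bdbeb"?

Answer: ACCEPT

Derivation:
start: ε-closure({0}) = {0,2,4,6,8,10}
'b' @ 1: {1,2,3,4,6,7,8,9,10,11}  ✓accept
'd' @ 2: {1,2,3,4,5,6,8,10}  ✓accept
'b' @ 3: {1,2,3,4,6,7,8,9,10,11}  ✓accept
'e' @ 4: {1,2,3,4,6,7,8,9,10}  ✓accept
'b' @ 5: {1,2,3,4,6,7,8,9,10,11}  ✓accept
after full input: {1,2,3,4,6,7,8,9,10,11}  (accept=1 in)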